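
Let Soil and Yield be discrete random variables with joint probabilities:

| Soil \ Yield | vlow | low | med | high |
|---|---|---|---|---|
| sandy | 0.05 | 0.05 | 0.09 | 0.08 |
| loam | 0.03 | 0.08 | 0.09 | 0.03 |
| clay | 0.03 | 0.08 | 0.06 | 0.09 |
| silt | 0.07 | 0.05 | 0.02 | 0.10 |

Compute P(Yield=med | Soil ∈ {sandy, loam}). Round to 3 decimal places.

P(Soil=sandy) = 0.05 + 0.05 + 0.09 + 0.08 = 0.27.
P(Soil=loam) = 0.03 + 0.08 + 0.09 + 0.03 = 0.23.
P(Soil ∈ {sandy, loam}) = 0.27 + 0.23 = 0.50; P(Yield=med, Soil ∈ {sandy, loam}) = 0.09 + 0.09 = 0.18.
P(Yield=med | Soil ∈ {sandy, loam}) = 0.18/0.50 = 0.360.

0.360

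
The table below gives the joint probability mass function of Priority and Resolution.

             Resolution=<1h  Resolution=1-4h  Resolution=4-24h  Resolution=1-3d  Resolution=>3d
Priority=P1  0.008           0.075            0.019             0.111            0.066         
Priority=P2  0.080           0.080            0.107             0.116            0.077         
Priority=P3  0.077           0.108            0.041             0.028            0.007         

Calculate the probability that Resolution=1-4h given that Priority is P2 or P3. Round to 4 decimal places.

0.2607

P(Priority=P2) = 0.080 + 0.080 + 0.107 + 0.116 + 0.077 = 0.460.
P(Priority=P3) = 0.077 + 0.108 + 0.041 + 0.028 + 0.007 = 0.261.
P(Priority ∈ {P2, P3}) = 0.460 + 0.261 = 0.721; P(Resolution=1-4h, Priority ∈ {P2, P3}) = 0.080 + 0.108 = 0.188.
P(Resolution=1-4h | Priority ∈ {P2, P3}) = 0.188/0.721 = 0.2607.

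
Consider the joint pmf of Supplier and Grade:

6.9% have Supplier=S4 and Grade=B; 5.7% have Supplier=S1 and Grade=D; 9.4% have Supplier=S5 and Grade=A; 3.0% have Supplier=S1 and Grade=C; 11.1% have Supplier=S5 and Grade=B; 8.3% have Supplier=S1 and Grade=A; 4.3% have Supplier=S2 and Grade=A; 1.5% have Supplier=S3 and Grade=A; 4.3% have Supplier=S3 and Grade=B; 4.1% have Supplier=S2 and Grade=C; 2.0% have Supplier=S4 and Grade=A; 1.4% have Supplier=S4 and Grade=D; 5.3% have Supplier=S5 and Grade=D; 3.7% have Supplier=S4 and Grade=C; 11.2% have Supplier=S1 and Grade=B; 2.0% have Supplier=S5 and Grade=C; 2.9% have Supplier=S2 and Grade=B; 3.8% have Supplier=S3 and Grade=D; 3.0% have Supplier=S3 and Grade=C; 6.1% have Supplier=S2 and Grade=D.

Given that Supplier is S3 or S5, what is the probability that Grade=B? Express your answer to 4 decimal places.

P(Supplier=S3) = 0.015 + 0.043 + 0.030 + 0.038 = 0.126.
P(Supplier=S5) = 0.094 + 0.111 + 0.020 + 0.053 = 0.278.
P(Supplier ∈ {S3, S5}) = 0.126 + 0.278 = 0.404; P(Grade=B, Supplier ∈ {S3, S5}) = 0.043 + 0.111 = 0.154.
P(Grade=B | Supplier ∈ {S3, S5}) = 0.154/0.404 = 0.3812.

0.3812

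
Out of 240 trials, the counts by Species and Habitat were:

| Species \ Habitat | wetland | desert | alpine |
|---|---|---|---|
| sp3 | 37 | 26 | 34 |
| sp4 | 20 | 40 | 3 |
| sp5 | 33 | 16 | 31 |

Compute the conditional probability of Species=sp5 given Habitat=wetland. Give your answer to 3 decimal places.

0.367

Total with Habitat=wetland: 37 + 20 + 33 = 90.
P(Species=sp5 | Habitat=wetland) = 33/90 = 0.367.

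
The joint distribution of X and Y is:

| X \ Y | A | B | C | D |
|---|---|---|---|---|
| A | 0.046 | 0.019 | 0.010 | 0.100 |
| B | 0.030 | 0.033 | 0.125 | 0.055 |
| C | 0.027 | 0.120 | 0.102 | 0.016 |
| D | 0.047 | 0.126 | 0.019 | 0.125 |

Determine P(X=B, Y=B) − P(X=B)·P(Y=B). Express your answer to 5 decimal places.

P(X=B) = 0.030 + 0.033 + 0.125 + 0.055 = 0.243.
P(Y=B) = 0.019 + 0.033 + 0.120 + 0.126 = 0.298.
P(X=B, Y=B) − P(X=B)P(Y=B) = 0.033 − 0.243×0.298 = -0.03941.

-0.03941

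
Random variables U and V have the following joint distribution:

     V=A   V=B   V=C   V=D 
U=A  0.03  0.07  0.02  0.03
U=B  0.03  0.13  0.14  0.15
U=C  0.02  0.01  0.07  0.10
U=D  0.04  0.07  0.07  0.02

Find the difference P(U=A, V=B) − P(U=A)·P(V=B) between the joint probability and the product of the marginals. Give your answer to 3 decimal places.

0.028

P(U=A) = 0.03 + 0.07 + 0.02 + 0.03 = 0.15.
P(V=B) = 0.07 + 0.13 + 0.01 + 0.07 = 0.28.
P(U=A, V=B) − P(U=A)P(V=B) = 0.07 − 0.15×0.28 = 0.028.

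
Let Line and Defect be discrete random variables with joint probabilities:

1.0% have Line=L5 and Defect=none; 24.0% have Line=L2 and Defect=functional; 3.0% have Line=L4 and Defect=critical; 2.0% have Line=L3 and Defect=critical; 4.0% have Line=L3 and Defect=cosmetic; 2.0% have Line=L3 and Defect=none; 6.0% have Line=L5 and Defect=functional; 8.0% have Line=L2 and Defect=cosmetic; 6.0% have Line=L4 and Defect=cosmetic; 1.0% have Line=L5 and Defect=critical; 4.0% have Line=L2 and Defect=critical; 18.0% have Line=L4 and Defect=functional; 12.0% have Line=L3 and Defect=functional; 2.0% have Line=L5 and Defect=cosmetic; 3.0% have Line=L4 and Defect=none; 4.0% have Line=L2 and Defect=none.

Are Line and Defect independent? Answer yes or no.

yes

Every cell satisfies P(Line,Defect) = P(Line)·P(Defect). For instance P(Line=L2) = 0.400, P(Defect=functional) = 0.600, and 0.400×0.600 = 0.240 matches the joint entry. So Line and Defect are independent.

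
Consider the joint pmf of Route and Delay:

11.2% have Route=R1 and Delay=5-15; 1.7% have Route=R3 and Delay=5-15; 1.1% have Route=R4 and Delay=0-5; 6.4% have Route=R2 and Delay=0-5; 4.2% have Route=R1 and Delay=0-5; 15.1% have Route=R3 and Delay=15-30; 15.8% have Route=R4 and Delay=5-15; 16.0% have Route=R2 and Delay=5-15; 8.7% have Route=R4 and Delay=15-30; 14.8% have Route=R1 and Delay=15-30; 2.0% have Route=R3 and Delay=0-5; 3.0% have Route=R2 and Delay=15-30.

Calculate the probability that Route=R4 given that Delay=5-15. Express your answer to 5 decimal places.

P(Delay=5-15) = 0.112 + 0.160 + 0.017 + 0.158 = 0.447.
P(Route=R4 | Delay=5-15) = 0.158/0.447 = 0.35347.

0.35347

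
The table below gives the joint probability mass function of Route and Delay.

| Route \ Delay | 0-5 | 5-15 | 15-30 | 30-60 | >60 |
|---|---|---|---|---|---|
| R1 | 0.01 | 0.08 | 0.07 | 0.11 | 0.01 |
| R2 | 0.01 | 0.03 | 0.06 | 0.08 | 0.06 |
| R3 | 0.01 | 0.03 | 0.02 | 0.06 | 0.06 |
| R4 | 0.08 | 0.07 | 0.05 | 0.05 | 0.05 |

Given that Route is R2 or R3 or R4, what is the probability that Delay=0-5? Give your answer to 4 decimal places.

P(Route=R2) = 0.01 + 0.03 + 0.06 + 0.08 + 0.06 = 0.24.
P(Route=R3) = 0.01 + 0.03 + 0.02 + 0.06 + 0.06 = 0.18.
P(Route=R4) = 0.08 + 0.07 + 0.05 + 0.05 + 0.05 = 0.30.
P(Route ∈ {R2, R3, R4}) = 0.24 + 0.18 + 0.30 = 0.72; P(Delay=0-5, Route ∈ {R2, R3, R4}) = 0.01 + 0.01 + 0.08 = 0.10.
P(Delay=0-5 | Route ∈ {R2, R3, R4}) = 0.10/0.72 = 0.1389.

0.1389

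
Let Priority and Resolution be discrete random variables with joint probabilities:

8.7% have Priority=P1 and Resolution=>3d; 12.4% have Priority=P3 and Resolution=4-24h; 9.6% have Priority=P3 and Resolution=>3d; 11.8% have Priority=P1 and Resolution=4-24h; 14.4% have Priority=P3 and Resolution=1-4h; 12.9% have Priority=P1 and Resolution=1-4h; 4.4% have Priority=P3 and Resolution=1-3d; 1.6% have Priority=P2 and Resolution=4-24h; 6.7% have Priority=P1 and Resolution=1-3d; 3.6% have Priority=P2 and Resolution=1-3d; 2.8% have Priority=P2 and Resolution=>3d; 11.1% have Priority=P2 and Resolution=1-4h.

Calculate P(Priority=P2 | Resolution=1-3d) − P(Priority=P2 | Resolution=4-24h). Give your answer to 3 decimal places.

P(Resolution=1-3d) = 0.067 + 0.036 + 0.044 = 0.147; P(Priority=P2 | Resolution=1-3d) = 0.036/0.147 = 0.2449.
P(Resolution=4-24h) = 0.118 + 0.016 + 0.124 = 0.258; P(Priority=P2 | Resolution=4-24h) = 0.016/0.258 = 0.0620.
Difference = 0.183.

0.183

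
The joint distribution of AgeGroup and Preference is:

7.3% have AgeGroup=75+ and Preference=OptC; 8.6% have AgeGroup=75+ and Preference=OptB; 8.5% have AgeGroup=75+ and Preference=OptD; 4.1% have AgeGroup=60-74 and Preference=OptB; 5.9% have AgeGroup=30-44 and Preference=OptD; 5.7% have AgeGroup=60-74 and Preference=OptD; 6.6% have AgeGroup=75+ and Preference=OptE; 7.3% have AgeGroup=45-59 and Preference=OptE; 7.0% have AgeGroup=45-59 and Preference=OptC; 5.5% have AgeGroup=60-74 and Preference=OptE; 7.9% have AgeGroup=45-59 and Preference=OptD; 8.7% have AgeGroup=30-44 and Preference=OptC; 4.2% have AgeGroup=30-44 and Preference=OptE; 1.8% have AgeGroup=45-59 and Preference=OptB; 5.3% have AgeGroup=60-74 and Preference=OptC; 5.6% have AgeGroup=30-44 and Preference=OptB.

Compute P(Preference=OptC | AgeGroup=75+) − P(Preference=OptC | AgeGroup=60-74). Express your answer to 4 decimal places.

P(AgeGroup=75+) = 0.086 + 0.073 + 0.085 + 0.066 = 0.310; P(Preference=OptC | AgeGroup=75+) = 0.073/0.310 = 0.23548.
P(AgeGroup=60-74) = 0.041 + 0.053 + 0.057 + 0.055 = 0.206; P(Preference=OptC | AgeGroup=60-74) = 0.053/0.206 = 0.25728.
Difference = -0.0218.

-0.0218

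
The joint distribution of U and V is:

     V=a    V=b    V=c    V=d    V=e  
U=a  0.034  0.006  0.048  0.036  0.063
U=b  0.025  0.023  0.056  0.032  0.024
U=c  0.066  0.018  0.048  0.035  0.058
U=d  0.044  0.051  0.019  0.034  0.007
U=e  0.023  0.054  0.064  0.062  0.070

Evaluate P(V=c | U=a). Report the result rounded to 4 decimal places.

0.2567

P(U=a) = 0.034 + 0.006 + 0.048 + 0.036 + 0.063 = 0.187.
P(V=c | U=a) = 0.048/0.187 = 0.2567.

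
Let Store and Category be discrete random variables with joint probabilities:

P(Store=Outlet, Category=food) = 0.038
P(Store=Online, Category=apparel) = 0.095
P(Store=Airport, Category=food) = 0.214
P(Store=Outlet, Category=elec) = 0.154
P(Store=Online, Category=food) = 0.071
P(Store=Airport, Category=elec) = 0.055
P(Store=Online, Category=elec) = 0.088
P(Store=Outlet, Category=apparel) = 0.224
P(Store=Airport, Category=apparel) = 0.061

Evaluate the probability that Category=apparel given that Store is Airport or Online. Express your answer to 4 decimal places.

0.2671

P(Store=Airport) = 0.214 + 0.061 + 0.055 = 0.330.
P(Store=Online) = 0.071 + 0.095 + 0.088 = 0.254.
P(Store ∈ {Airport, Online}) = 0.330 + 0.254 = 0.584; P(Category=apparel, Store ∈ {Airport, Online}) = 0.061 + 0.095 = 0.156.
P(Category=apparel | Store ∈ {Airport, Online}) = 0.156/0.584 = 0.2671.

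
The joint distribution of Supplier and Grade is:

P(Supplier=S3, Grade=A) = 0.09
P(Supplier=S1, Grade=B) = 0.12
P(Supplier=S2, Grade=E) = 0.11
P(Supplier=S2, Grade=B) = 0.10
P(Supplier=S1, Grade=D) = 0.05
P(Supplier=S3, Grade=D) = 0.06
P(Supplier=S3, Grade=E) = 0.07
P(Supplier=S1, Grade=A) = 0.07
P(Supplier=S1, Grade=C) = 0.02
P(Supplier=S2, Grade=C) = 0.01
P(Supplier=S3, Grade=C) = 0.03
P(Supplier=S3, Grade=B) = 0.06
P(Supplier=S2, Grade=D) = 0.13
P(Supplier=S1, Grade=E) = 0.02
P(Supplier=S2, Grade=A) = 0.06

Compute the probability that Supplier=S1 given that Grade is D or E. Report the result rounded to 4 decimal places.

P(Grade=D) = 0.05 + 0.13 + 0.06 = 0.24.
P(Grade=E) = 0.02 + 0.11 + 0.07 = 0.20.
P(Grade ∈ {D, E}) = 0.24 + 0.20 = 0.44; P(Supplier=S1, Grade ∈ {D, E}) = 0.05 + 0.02 = 0.07.
P(Supplier=S1 | Grade ∈ {D, E}) = 0.07/0.44 = 0.1591.

0.1591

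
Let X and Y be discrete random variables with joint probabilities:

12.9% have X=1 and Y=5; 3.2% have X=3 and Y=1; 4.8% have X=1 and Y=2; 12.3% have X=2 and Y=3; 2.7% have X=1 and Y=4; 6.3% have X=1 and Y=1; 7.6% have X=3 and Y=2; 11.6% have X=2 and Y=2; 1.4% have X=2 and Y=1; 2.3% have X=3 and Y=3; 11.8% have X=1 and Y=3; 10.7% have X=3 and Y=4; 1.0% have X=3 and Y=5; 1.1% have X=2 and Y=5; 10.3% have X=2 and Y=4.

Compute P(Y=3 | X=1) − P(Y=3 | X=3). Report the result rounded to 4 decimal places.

0.2138

P(X=1) = 0.063 + 0.048 + 0.118 + 0.027 + 0.129 = 0.385; P(Y=3 | X=1) = 0.118/0.385 = 0.30649.
P(X=3) = 0.032 + 0.076 + 0.023 + 0.107 + 0.010 = 0.248; P(Y=3 | X=3) = 0.023/0.248 = 0.09274.
Difference = 0.2138.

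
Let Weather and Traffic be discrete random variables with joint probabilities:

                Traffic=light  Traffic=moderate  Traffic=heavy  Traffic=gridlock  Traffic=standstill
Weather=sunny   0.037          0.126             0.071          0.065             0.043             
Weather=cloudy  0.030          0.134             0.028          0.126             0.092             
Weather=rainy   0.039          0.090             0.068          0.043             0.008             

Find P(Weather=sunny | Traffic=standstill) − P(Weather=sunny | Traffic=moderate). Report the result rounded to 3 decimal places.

-0.059

P(Traffic=standstill) = 0.043 + 0.092 + 0.008 = 0.143; P(Weather=sunny | Traffic=standstill) = 0.043/0.143 = 0.3007.
P(Traffic=moderate) = 0.126 + 0.134 + 0.090 = 0.350; P(Weather=sunny | Traffic=moderate) = 0.126/0.350 = 0.3600.
Difference = -0.059.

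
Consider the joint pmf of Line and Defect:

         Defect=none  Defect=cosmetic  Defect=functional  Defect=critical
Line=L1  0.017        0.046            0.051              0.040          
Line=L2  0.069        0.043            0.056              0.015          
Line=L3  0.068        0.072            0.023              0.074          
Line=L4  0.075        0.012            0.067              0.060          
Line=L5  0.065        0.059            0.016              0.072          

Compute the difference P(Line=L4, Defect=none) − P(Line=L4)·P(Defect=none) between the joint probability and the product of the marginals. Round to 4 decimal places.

P(Line=L4) = 0.075 + 0.012 + 0.067 + 0.060 = 0.214.
P(Defect=none) = 0.017 + 0.069 + 0.068 + 0.075 + 0.065 = 0.294.
P(Line=L4, Defect=none) − P(Line=L4)P(Defect=none) = 0.075 − 0.214×0.294 = 0.0121.

0.0121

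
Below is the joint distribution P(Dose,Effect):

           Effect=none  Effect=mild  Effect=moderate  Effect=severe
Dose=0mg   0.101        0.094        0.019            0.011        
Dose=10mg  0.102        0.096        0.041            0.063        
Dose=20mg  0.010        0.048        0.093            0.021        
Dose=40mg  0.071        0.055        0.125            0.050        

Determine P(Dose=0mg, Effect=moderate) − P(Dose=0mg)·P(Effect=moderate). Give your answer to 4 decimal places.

-0.0436

P(Dose=0mg) = 0.101 + 0.094 + 0.019 + 0.011 = 0.225.
P(Effect=moderate) = 0.019 + 0.041 + 0.093 + 0.125 = 0.278.
P(Dose=0mg, Effect=moderate) − P(Dose=0mg)P(Effect=moderate) = 0.019 − 0.225×0.278 = -0.0436.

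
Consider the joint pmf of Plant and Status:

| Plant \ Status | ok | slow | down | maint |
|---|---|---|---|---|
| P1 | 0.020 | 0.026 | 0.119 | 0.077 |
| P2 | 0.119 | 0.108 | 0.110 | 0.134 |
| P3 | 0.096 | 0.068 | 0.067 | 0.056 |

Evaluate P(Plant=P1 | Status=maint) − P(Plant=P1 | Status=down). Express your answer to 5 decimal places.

P(Status=maint) = 0.077 + 0.134 + 0.056 = 0.267; P(Plant=P1 | Status=maint) = 0.077/0.267 = 0.288390.
P(Status=down) = 0.119 + 0.110 + 0.067 = 0.296; P(Plant=P1 | Status=down) = 0.119/0.296 = 0.402027.
Difference = -0.11364.

-0.11364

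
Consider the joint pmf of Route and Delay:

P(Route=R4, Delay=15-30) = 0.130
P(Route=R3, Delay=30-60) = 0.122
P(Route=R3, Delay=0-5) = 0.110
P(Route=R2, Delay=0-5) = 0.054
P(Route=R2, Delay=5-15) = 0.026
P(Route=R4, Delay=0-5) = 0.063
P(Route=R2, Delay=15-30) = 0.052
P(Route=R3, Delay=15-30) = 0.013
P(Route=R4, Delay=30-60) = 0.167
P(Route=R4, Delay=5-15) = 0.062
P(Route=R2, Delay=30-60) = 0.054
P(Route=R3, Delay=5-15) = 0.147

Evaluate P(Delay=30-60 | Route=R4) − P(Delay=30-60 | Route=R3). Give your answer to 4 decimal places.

P(Route=R4) = 0.063 + 0.062 + 0.130 + 0.167 = 0.422; P(Delay=30-60 | Route=R4) = 0.167/0.422 = 0.39573.
P(Route=R3) = 0.110 + 0.147 + 0.013 + 0.122 = 0.392; P(Delay=30-60 | Route=R3) = 0.122/0.392 = 0.31122.
Difference = 0.0845.

0.0845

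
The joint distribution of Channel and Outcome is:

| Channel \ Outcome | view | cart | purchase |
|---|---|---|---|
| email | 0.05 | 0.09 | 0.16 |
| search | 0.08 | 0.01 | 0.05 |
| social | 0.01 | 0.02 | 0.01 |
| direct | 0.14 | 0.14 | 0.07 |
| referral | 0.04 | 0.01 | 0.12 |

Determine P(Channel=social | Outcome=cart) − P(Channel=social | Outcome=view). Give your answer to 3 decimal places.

P(Outcome=cart) = 0.09 + 0.01 + 0.02 + 0.14 + 0.01 = 0.27; P(Channel=social | Outcome=cart) = 0.02/0.27 = 0.0741.
P(Outcome=view) = 0.05 + 0.08 + 0.01 + 0.14 + 0.04 = 0.32; P(Channel=social | Outcome=view) = 0.01/0.32 = 0.0313.
Difference = 0.043.

0.043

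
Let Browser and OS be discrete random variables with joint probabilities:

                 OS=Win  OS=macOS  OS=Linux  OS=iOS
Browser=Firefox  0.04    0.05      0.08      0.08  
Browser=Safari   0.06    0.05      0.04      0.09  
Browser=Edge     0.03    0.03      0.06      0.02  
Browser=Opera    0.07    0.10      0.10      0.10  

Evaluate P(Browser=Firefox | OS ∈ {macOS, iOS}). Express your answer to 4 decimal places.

P(OS=macOS) = 0.05 + 0.05 + 0.03 + 0.10 = 0.23.
P(OS=iOS) = 0.08 + 0.09 + 0.02 + 0.10 = 0.29.
P(OS ∈ {macOS, iOS}) = 0.23 + 0.29 = 0.52; P(Browser=Firefox, OS ∈ {macOS, iOS}) = 0.05 + 0.08 = 0.13.
P(Browser=Firefox | OS ∈ {macOS, iOS}) = 0.13/0.52 = 0.2500.

0.2500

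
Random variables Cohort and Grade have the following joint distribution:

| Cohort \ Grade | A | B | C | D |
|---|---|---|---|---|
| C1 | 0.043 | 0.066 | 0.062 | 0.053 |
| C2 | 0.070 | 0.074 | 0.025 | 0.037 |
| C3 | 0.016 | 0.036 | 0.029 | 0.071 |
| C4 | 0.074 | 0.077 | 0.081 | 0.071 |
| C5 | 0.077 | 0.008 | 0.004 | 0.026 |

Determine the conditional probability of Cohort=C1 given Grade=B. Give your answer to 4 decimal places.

P(Grade=B) = 0.066 + 0.074 + 0.036 + 0.077 + 0.008 = 0.261.
P(Cohort=C1 | Grade=B) = 0.066/0.261 = 0.2529.

0.2529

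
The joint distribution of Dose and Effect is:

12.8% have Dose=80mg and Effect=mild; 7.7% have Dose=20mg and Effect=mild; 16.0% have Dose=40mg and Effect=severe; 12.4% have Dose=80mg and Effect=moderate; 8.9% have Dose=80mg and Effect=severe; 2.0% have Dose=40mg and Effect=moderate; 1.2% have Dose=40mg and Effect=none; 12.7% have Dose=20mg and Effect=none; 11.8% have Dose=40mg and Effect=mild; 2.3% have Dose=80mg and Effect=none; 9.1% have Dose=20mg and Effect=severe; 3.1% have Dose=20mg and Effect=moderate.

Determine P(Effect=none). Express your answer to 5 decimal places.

0.16200

P(Effect=none) = 0.127 + 0.012 + 0.023 = 0.162.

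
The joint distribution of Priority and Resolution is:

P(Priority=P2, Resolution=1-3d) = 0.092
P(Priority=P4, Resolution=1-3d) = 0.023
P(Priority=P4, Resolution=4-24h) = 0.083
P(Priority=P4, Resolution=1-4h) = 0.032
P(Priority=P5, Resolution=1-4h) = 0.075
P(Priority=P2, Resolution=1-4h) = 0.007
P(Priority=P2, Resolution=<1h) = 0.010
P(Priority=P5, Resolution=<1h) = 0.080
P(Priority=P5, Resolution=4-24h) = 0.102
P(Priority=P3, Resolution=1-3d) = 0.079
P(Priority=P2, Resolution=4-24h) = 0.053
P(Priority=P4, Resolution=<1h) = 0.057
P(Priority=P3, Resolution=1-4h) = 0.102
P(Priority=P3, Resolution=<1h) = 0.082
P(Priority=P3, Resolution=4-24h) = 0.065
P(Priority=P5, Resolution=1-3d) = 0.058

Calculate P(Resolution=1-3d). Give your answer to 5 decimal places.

0.25200

P(Resolution=1-3d) = 0.092 + 0.079 + 0.023 + 0.058 = 0.252.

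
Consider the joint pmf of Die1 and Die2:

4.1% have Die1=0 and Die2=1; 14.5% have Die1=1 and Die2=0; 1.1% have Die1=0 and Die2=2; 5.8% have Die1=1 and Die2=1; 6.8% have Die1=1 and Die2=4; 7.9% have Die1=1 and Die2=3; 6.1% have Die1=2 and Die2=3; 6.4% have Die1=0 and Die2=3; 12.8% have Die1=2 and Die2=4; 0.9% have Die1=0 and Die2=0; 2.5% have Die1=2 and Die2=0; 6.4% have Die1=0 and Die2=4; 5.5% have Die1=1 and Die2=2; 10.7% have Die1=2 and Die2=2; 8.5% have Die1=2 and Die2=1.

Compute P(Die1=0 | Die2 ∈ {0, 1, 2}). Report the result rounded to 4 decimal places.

P(Die2=0) = 0.009 + 0.145 + 0.025 = 0.179.
P(Die2=1) = 0.041 + 0.058 + 0.085 = 0.184.
P(Die2=2) = 0.011 + 0.055 + 0.107 = 0.173.
P(Die2 ∈ {0, 1, 2}) = 0.179 + 0.184 + 0.173 = 0.536; P(Die1=0, Die2 ∈ {0, 1, 2}) = 0.009 + 0.041 + 0.011 = 0.061.
P(Die1=0 | Die2 ∈ {0, 1, 2}) = 0.061/0.536 = 0.1138.

0.1138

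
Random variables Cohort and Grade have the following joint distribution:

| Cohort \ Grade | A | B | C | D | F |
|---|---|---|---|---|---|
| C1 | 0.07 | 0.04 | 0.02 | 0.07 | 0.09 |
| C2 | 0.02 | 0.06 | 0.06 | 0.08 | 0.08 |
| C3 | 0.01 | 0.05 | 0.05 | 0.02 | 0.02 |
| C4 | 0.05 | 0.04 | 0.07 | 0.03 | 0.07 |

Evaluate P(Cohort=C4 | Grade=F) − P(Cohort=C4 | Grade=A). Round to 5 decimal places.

-0.06410

P(Grade=F) = 0.09 + 0.08 + 0.02 + 0.07 = 0.26; P(Cohort=C4 | Grade=F) = 0.07/0.26 = 0.269231.
P(Grade=A) = 0.07 + 0.02 + 0.01 + 0.05 = 0.15; P(Cohort=C4 | Grade=A) = 0.05/0.15 = 0.333333.
Difference = -0.06410.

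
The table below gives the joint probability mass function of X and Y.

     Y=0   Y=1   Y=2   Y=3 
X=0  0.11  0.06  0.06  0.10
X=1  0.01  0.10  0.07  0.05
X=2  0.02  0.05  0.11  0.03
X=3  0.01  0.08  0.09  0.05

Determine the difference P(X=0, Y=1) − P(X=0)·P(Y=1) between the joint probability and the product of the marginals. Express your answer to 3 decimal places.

-0.036

P(X=0) = 0.11 + 0.06 + 0.06 + 0.10 = 0.33.
P(Y=1) = 0.06 + 0.10 + 0.05 + 0.08 = 0.29.
P(X=0, Y=1) − P(X=0)P(Y=1) = 0.06 − 0.33×0.29 = -0.036.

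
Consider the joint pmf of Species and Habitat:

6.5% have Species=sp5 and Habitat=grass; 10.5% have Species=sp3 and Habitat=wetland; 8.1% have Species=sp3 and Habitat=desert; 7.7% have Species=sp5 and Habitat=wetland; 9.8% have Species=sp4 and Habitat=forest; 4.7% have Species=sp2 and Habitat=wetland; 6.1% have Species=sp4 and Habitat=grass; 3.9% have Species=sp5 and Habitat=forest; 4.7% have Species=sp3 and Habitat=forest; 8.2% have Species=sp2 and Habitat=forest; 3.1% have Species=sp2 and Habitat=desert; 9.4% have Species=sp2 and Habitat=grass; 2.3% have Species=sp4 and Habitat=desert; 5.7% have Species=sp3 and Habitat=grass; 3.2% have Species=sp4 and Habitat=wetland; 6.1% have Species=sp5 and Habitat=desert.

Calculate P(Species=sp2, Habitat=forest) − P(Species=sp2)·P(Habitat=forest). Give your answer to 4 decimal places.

0.0144

P(Species=sp2) = 0.082 + 0.094 + 0.047 + 0.031 = 0.254.
P(Habitat=forest) = 0.082 + 0.047 + 0.098 + 0.039 = 0.266.
P(Species=sp2, Habitat=forest) − P(Species=sp2)P(Habitat=forest) = 0.082 − 0.254×0.266 = 0.0144.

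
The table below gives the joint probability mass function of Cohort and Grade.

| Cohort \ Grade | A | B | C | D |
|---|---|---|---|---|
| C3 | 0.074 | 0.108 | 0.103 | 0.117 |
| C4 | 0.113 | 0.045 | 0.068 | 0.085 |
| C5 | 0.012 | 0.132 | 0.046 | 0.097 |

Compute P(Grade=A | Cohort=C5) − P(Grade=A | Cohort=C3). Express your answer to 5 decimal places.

-0.14227

P(Cohort=C5) = 0.012 + 0.132 + 0.046 + 0.097 = 0.287; P(Grade=A | Cohort=C5) = 0.012/0.287 = 0.041812.
P(Cohort=C3) = 0.074 + 0.108 + 0.103 + 0.117 = 0.402; P(Grade=A | Cohort=C3) = 0.074/0.402 = 0.184080.
Difference = -0.14227.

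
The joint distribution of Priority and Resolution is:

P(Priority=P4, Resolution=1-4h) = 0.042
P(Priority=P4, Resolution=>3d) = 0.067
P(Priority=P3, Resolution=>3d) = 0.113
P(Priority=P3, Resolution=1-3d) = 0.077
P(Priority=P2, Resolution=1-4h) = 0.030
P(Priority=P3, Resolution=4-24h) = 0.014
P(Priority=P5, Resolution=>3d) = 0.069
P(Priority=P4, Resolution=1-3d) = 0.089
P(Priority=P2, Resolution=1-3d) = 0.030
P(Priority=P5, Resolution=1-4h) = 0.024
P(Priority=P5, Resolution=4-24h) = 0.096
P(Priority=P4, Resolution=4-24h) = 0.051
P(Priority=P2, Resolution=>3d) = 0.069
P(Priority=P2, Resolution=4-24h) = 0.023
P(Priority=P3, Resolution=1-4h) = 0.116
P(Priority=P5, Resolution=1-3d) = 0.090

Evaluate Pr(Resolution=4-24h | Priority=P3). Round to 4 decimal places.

P(Priority=P3) = 0.116 + 0.014 + 0.077 + 0.113 = 0.320.
P(Resolution=4-24h | Priority=P3) = 0.014/0.320 = 0.0438.

0.0438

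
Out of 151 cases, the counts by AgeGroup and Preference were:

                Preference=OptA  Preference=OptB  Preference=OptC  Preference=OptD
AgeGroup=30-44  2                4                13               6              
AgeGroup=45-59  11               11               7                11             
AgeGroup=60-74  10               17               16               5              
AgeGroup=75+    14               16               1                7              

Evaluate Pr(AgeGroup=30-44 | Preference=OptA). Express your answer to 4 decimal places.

0.0541

Total with Preference=OptA: 2 + 11 + 10 + 14 = 37.
P(AgeGroup=30-44 | Preference=OptA) = 2/37 = 0.0541.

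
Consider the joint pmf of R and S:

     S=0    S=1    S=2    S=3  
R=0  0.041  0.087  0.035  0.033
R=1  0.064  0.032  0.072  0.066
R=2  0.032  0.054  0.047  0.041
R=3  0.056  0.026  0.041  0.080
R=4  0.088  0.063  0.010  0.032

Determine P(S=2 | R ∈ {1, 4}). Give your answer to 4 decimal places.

0.1920

P(R=1) = 0.064 + 0.032 + 0.072 + 0.066 = 0.234.
P(R=4) = 0.088 + 0.063 + 0.010 + 0.032 = 0.193.
P(R ∈ {1, 4}) = 0.234 + 0.193 = 0.427; P(S=2, R ∈ {1, 4}) = 0.072 + 0.010 = 0.082.
P(S=2 | R ∈ {1, 4}) = 0.082/0.427 = 0.1920.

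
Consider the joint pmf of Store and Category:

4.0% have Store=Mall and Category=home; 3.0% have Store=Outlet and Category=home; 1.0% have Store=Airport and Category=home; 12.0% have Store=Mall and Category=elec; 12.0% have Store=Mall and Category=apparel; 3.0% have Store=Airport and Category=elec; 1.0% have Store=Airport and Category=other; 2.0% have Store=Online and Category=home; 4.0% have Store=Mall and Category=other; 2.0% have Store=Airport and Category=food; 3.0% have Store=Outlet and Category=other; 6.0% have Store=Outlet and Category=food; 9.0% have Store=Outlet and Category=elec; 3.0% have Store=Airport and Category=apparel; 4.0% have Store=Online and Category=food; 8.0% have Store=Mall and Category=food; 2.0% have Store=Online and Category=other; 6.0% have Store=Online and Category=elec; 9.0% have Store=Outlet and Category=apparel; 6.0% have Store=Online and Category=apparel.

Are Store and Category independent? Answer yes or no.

yes

Every cell satisfies P(Store,Category) = P(Store)·P(Category). For instance P(Store=Outlet) = 0.300, P(Category=apparel) = 0.300, and 0.300×0.300 = 0.090 matches the joint entry. So Store and Category are independent.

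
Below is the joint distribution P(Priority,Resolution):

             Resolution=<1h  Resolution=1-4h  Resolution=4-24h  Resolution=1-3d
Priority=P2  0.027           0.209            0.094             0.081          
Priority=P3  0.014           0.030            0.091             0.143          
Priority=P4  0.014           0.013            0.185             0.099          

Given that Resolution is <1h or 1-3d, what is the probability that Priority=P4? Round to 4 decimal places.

0.2989

P(Resolution=<1h) = 0.027 + 0.014 + 0.014 = 0.055.
P(Resolution=1-3d) = 0.081 + 0.143 + 0.099 = 0.323.
P(Resolution ∈ {<1h, 1-3d}) = 0.055 + 0.323 = 0.378; P(Priority=P4, Resolution ∈ {<1h, 1-3d}) = 0.014 + 0.099 = 0.113.
P(Priority=P4 | Resolution ∈ {<1h, 1-3d}) = 0.113/0.378 = 0.2989.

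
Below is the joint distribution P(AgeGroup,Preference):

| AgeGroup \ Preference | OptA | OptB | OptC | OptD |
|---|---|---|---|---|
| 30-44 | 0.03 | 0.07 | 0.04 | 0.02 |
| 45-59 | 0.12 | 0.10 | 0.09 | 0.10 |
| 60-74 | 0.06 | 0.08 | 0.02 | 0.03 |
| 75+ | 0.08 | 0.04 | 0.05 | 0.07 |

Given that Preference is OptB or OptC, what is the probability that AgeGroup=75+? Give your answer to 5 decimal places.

P(Preference=OptB) = 0.07 + 0.10 + 0.08 + 0.04 = 0.29.
P(Preference=OptC) = 0.04 + 0.09 + 0.02 + 0.05 = 0.20.
P(Preference ∈ {OptB, OptC}) = 0.29 + 0.20 = 0.49; P(AgeGroup=75+, Preference ∈ {OptB, OptC}) = 0.04 + 0.05 = 0.09.
P(AgeGroup=75+ | Preference ∈ {OptB, OptC}) = 0.09/0.49 = 0.18367.

0.18367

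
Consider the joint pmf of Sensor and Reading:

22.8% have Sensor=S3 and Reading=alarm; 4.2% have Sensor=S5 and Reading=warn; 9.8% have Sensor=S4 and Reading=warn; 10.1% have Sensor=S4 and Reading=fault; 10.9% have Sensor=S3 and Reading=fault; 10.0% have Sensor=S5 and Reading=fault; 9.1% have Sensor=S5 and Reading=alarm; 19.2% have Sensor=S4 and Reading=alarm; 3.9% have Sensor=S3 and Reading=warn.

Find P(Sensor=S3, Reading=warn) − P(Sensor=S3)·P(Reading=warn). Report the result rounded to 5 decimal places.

P(Sensor=S3) = 0.039 + 0.228 + 0.109 = 0.376.
P(Reading=warn) = 0.039 + 0.098 + 0.042 = 0.179.
P(Sensor=S3, Reading=warn) − P(Sensor=S3)P(Reading=warn) = 0.039 − 0.376×0.179 = -0.02830.

-0.02830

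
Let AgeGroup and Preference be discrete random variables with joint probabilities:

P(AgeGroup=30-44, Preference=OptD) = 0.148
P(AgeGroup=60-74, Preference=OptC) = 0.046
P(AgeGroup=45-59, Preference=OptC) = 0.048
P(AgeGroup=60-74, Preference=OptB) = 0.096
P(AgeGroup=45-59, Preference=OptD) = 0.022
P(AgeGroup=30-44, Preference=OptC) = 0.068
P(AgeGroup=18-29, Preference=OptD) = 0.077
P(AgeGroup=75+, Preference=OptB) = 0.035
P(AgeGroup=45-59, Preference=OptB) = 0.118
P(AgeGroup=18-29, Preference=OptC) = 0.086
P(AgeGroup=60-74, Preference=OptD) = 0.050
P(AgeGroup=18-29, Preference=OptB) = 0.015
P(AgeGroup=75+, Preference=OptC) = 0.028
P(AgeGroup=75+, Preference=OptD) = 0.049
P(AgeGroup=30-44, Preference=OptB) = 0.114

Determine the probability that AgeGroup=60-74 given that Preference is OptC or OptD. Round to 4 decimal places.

0.1543

P(Preference=OptC) = 0.086 + 0.068 + 0.048 + 0.046 + 0.028 = 0.276.
P(Preference=OptD) = 0.077 + 0.148 + 0.022 + 0.050 + 0.049 = 0.346.
P(Preference ∈ {OptC, OptD}) = 0.276 + 0.346 = 0.622; P(AgeGroup=60-74, Preference ∈ {OptC, OptD}) = 0.046 + 0.050 = 0.096.
P(AgeGroup=60-74 | Preference ∈ {OptC, OptD}) = 0.096/0.622 = 0.1543.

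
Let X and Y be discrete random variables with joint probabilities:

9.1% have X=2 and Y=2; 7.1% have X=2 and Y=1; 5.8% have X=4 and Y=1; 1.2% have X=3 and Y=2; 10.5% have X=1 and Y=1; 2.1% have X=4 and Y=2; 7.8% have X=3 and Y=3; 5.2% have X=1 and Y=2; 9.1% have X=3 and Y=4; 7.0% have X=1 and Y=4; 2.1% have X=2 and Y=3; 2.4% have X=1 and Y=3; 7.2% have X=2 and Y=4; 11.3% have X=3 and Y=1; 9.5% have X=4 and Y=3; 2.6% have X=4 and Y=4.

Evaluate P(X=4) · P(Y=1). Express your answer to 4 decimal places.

0.0694

P(X=4) = 0.058 + 0.021 + 0.095 + 0.026 = 0.200.
P(Y=1) = 0.105 + 0.071 + 0.113 + 0.058 = 0.347.
Product: 0.200 × 0.347 = 0.0694.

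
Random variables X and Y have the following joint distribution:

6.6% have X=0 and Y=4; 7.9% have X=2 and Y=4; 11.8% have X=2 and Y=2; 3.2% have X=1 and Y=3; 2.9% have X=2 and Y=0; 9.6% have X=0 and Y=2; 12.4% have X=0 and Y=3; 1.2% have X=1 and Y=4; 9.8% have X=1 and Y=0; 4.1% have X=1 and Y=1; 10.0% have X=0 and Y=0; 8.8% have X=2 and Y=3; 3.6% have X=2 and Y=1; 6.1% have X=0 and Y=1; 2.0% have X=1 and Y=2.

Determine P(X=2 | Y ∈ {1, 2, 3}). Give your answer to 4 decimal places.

P(Y=1) = 0.061 + 0.041 + 0.036 = 0.138.
P(Y=2) = 0.096 + 0.020 + 0.118 = 0.234.
P(Y=3) = 0.124 + 0.032 + 0.088 = 0.244.
P(Y ∈ {1, 2, 3}) = 0.138 + 0.234 + 0.244 = 0.616; P(X=2, Y ∈ {1, 2, 3}) = 0.036 + 0.118 + 0.088 = 0.242.
P(X=2 | Y ∈ {1, 2, 3}) = 0.242/0.616 = 0.3929.

0.3929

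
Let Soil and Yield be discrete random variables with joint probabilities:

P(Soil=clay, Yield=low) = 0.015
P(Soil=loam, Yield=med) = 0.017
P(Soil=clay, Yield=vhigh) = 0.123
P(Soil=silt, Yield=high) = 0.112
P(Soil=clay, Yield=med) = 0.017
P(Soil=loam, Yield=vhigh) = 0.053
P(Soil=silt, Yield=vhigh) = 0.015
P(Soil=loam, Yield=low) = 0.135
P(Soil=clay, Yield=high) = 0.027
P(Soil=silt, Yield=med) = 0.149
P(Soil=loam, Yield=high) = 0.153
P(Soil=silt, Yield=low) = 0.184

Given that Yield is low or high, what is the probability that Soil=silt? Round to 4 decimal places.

0.4728

P(Yield=low) = 0.135 + 0.015 + 0.184 = 0.334.
P(Yield=high) = 0.153 + 0.027 + 0.112 = 0.292.
P(Yield ∈ {low, high}) = 0.334 + 0.292 = 0.626; P(Soil=silt, Yield ∈ {low, high}) = 0.184 + 0.112 = 0.296.
P(Soil=silt | Yield ∈ {low, high}) = 0.296/0.626 = 0.4728.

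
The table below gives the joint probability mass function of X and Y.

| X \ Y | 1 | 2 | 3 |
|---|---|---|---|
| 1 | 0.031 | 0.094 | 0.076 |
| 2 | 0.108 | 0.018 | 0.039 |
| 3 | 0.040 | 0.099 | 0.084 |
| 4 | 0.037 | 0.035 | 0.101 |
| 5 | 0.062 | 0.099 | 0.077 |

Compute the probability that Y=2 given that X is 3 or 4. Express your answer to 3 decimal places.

0.338

P(X=3) = 0.040 + 0.099 + 0.084 = 0.223.
P(X=4) = 0.037 + 0.035 + 0.101 = 0.173.
P(X ∈ {3, 4}) = 0.223 + 0.173 = 0.396; P(Y=2, X ∈ {3, 4}) = 0.099 + 0.035 = 0.134.
P(Y=2 | X ∈ {3, 4}) = 0.134/0.396 = 0.338.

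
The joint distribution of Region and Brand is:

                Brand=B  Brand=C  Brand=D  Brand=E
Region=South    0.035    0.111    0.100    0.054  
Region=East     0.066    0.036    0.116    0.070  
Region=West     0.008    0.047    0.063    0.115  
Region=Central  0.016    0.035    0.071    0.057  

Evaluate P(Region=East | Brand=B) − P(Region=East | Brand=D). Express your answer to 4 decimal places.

P(Brand=B) = 0.035 + 0.066 + 0.008 + 0.016 = 0.125; P(Region=East | Brand=B) = 0.066/0.125 = 0.52800.
P(Brand=D) = 0.100 + 0.116 + 0.063 + 0.071 = 0.350; P(Region=East | Brand=D) = 0.116/0.350 = 0.33143.
Difference = 0.1966.

0.1966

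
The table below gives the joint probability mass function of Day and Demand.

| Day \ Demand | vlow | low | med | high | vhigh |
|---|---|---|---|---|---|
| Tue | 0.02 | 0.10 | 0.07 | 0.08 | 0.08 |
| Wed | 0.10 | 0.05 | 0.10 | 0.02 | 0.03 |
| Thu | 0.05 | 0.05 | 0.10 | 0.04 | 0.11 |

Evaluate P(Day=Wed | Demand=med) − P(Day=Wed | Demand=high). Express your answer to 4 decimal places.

P(Demand=med) = 0.07 + 0.10 + 0.10 = 0.27; P(Day=Wed | Demand=med) = 0.10/0.27 = 0.37037.
P(Demand=high) = 0.08 + 0.02 + 0.04 = 0.14; P(Day=Wed | Demand=high) = 0.02/0.14 = 0.14286.
Difference = 0.2275.

0.2275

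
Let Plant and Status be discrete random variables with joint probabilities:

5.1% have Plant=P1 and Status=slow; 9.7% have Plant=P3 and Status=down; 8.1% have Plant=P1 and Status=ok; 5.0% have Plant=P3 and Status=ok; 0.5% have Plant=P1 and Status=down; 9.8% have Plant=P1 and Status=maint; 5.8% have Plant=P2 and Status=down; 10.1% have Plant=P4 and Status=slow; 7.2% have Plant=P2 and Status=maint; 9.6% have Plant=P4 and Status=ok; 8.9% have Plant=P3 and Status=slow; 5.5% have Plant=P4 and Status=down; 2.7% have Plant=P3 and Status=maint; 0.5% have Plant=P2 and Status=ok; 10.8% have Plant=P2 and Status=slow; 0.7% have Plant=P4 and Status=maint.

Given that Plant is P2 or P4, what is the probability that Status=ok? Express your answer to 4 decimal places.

0.2012

P(Plant=P2) = 0.005 + 0.108 + 0.058 + 0.072 = 0.243.
P(Plant=P4) = 0.096 + 0.101 + 0.055 + 0.007 = 0.259.
P(Plant ∈ {P2, P4}) = 0.243 + 0.259 = 0.502; P(Status=ok, Plant ∈ {P2, P4}) = 0.005 + 0.096 = 0.101.
P(Status=ok | Plant ∈ {P2, P4}) = 0.101/0.502 = 0.2012.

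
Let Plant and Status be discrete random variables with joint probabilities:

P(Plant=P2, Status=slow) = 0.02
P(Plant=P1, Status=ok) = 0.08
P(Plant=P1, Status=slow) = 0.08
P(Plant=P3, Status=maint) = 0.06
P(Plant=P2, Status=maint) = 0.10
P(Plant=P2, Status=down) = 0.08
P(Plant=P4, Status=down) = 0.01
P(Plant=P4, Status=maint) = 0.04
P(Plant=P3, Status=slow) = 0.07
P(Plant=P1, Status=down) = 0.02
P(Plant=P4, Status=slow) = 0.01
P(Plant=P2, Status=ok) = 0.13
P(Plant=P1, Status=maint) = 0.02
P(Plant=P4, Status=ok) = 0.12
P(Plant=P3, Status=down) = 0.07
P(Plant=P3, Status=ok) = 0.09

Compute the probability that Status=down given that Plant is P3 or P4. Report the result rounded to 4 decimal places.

P(Plant=P3) = 0.09 + 0.07 + 0.07 + 0.06 = 0.29.
P(Plant=P4) = 0.12 + 0.01 + 0.01 + 0.04 = 0.18.
P(Plant ∈ {P3, P4}) = 0.29 + 0.18 = 0.47; P(Status=down, Plant ∈ {P3, P4}) = 0.07 + 0.01 = 0.08.
P(Status=down | Plant ∈ {P3, P4}) = 0.08/0.47 = 0.1702.

0.1702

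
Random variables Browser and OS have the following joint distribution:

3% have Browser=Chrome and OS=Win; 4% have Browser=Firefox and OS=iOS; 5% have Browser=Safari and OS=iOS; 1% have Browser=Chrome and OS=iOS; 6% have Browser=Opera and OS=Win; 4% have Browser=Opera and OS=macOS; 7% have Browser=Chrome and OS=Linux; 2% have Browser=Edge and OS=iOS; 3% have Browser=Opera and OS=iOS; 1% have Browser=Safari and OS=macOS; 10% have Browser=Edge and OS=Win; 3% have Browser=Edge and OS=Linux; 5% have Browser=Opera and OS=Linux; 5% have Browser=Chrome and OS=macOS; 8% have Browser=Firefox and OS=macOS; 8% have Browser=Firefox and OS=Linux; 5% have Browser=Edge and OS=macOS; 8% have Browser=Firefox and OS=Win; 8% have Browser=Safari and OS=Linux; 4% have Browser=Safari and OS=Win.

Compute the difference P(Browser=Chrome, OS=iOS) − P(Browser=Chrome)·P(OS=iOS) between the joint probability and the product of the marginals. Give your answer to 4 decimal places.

-0.0140

P(Browser=Chrome) = 0.03 + 0.05 + 0.07 + 0.01 = 0.16.
P(OS=iOS) = 0.01 + 0.04 + 0.05 + 0.02 + 0.03 = 0.15.
P(Browser=Chrome, OS=iOS) − P(Browser=Chrome)P(OS=iOS) = 0.01 − 0.16×0.15 = -0.0140.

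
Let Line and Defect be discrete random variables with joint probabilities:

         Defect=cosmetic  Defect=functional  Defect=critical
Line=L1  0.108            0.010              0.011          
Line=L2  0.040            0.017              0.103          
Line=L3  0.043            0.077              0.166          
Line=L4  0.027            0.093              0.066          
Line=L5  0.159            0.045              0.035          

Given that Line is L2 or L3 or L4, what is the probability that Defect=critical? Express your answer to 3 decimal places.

P(Line=L2) = 0.040 + 0.017 + 0.103 = 0.160.
P(Line=L3) = 0.043 + 0.077 + 0.166 = 0.286.
P(Line=L4) = 0.027 + 0.093 + 0.066 = 0.186.
P(Line ∈ {L2, L3, L4}) = 0.160 + 0.286 + 0.186 = 0.632; P(Defect=critical, Line ∈ {L2, L3, L4}) = 0.103 + 0.166 + 0.066 = 0.335.
P(Defect=critical | Line ∈ {L2, L3, L4}) = 0.335/0.632 = 0.530.

0.530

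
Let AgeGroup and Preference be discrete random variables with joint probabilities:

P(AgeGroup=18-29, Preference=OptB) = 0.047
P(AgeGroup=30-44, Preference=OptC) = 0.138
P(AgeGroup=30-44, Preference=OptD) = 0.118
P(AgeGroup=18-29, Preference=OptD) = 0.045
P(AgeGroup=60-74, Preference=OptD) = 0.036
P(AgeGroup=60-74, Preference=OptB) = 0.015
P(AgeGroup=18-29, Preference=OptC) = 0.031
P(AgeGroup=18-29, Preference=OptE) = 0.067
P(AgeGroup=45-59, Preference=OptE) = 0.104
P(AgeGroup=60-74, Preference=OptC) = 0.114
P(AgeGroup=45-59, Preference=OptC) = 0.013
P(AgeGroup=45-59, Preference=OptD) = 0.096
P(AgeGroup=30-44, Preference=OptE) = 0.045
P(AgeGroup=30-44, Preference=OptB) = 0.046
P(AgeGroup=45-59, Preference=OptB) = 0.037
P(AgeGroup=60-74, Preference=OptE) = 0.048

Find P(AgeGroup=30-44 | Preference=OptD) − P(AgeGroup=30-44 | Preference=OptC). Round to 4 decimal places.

P(Preference=OptD) = 0.045 + 0.118 + 0.096 + 0.036 = 0.295; P(AgeGroup=30-44 | Preference=OptD) = 0.118/0.295 = 0.40000.
P(Preference=OptC) = 0.031 + 0.138 + 0.013 + 0.114 = 0.296; P(AgeGroup=30-44 | Preference=OptC) = 0.138/0.296 = 0.46622.
Difference = -0.0662.

-0.0662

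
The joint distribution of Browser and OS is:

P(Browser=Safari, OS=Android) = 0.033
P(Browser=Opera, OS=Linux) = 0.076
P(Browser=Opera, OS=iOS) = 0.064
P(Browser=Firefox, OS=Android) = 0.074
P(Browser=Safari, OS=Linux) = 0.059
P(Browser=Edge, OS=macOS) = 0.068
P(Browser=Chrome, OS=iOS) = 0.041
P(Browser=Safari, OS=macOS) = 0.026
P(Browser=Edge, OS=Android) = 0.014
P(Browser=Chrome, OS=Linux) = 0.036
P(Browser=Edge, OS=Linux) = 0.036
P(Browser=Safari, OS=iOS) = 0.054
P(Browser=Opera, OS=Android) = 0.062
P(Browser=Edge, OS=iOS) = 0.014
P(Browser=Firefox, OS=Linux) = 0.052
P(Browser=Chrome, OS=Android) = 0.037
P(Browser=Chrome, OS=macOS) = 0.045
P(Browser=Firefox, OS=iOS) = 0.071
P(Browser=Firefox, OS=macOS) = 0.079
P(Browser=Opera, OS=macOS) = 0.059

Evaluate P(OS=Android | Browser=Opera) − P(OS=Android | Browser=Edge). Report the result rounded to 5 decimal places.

0.13149

P(Browser=Opera) = 0.059 + 0.076 + 0.064 + 0.062 = 0.261; P(OS=Android | Browser=Opera) = 0.062/0.261 = 0.237548.
P(Browser=Edge) = 0.068 + 0.036 + 0.014 + 0.014 = 0.132; P(OS=Android | Browser=Edge) = 0.014/0.132 = 0.106061.
Difference = 0.13149.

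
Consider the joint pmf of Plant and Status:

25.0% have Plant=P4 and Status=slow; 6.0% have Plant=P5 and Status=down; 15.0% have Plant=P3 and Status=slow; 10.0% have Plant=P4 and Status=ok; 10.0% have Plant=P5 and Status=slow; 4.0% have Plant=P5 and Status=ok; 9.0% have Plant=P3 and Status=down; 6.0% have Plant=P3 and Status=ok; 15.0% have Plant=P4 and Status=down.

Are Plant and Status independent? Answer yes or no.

yes

Every cell satisfies P(Plant,Status) = P(Plant)·P(Status). For instance P(Plant=P4) = 0.500, P(Status=ok) = 0.200, and 0.500×0.200 = 0.100 matches the joint entry. So Plant and Status are independent.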